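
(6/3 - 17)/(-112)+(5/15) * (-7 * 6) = -13.87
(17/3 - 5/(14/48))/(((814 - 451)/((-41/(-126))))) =-0.01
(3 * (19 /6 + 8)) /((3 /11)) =737 /6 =122.83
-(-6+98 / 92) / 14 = 227 / 644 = 0.35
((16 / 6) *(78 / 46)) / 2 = 52 / 23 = 2.26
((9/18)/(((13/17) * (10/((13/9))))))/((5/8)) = 34/225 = 0.15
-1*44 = -44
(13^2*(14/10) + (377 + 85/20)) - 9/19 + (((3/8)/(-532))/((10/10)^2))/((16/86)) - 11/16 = 104984459/170240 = 616.69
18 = 18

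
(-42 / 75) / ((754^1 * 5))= -7 / 47125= -0.00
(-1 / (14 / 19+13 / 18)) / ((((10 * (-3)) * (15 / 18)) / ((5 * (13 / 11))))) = 4446 / 27445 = 0.16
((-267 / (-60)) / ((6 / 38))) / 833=1691 / 49980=0.03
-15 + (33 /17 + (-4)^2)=50 /17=2.94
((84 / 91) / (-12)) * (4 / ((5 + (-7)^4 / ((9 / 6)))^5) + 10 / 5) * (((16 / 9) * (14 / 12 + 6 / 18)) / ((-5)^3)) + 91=1150574930589517029051113 / 12643224559100478802875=91.00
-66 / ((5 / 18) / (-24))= 28512 / 5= 5702.40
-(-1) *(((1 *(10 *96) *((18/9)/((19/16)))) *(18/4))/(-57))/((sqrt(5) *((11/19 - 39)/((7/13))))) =32256 *sqrt(5)/90155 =0.80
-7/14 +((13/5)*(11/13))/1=17/10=1.70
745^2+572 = 555597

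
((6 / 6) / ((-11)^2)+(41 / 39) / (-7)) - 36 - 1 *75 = -3671351 / 33033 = -111.14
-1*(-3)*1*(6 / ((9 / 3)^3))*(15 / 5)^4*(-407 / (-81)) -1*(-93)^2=-25133 / 3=-8377.67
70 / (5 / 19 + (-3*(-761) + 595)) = 1330 / 54687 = 0.02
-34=-34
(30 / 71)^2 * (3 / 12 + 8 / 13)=10125 / 65533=0.15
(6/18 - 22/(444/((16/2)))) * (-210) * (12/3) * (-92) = -180320/37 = -4873.51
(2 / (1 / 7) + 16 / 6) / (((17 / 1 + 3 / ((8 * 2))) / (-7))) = -224 / 33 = -6.79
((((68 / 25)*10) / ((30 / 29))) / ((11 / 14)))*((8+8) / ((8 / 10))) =110432 / 165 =669.28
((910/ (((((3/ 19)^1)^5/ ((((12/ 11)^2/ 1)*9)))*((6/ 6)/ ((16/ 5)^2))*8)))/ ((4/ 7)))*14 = 5652953825792/ 1815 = 3114575110.63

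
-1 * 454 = -454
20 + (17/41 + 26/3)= 3577/123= 29.08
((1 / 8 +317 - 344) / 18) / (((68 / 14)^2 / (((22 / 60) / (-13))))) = 23177 / 12984192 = 0.00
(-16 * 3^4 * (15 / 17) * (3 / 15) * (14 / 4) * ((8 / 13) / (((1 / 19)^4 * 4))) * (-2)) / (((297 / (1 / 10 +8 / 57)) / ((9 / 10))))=23378.05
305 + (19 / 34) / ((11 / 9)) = 305.46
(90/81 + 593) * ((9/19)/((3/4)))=21388/57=375.23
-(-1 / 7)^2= -1 / 49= -0.02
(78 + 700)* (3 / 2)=1167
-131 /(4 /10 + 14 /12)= -3930 /47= -83.62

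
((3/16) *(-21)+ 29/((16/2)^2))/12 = -0.29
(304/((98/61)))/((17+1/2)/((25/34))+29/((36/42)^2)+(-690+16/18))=-87840/290521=-0.30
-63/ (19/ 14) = -882/ 19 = -46.42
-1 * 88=-88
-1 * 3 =-3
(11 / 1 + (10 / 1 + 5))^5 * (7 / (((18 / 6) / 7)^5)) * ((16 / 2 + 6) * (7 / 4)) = 140933679518.88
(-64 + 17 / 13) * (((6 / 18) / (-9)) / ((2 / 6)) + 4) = -28525 / 117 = -243.80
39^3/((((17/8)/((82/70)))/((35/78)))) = 249444/17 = 14673.18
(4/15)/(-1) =-4/15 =-0.27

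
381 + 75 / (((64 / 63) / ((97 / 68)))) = 2116437 / 4352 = 486.31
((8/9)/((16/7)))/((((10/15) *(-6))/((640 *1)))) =-560/9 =-62.22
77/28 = 11/4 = 2.75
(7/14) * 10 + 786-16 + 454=1229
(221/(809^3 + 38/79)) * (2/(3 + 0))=2686/9652738899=0.00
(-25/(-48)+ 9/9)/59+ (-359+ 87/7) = -6869921/19824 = -346.55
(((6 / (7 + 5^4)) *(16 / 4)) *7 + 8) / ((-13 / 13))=-653 / 79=-8.27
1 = 1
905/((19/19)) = 905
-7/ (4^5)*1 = -0.01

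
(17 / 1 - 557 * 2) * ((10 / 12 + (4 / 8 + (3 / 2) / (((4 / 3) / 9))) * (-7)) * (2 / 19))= 1936205 / 228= 8492.13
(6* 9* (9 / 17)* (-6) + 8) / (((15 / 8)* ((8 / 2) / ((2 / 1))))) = -2224 / 51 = -43.61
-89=-89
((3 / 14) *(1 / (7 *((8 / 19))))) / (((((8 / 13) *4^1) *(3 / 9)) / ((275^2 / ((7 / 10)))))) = 840571875 / 87808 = 9572.84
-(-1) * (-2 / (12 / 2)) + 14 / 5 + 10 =187 / 15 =12.47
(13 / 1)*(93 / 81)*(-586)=-236158 / 27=-8746.59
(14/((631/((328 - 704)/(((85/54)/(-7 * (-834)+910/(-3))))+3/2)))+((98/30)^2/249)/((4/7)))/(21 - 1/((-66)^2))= -8532115576290691/6108295723125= -1396.81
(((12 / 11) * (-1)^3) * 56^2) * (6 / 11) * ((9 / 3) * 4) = -2709504 / 121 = -22392.60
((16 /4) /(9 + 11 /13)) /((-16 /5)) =-65 /512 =-0.13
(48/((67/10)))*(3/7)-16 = -6064/469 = -12.93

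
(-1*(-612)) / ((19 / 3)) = 1836 / 19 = 96.63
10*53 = 530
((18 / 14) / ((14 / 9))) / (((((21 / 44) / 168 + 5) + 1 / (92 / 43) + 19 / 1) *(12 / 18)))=163944 / 3235813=0.05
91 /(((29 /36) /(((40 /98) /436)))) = 2340 /22127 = 0.11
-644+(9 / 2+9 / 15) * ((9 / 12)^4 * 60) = -70039 / 128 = -547.18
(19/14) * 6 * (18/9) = 114/7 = 16.29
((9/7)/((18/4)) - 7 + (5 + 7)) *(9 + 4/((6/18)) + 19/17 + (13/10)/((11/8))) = 121.90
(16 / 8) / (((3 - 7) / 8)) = -4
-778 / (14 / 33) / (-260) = 12837 / 1820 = 7.05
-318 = -318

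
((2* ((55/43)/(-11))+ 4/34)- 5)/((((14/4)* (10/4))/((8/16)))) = -7478/25585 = -0.29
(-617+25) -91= -683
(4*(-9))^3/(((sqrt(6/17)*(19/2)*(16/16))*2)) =-7776*sqrt(102)/19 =-4133.36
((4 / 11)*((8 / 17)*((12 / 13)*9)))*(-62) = -88.14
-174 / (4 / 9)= -783 / 2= -391.50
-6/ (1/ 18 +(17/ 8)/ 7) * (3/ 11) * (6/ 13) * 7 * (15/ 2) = -2857680/ 25883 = -110.41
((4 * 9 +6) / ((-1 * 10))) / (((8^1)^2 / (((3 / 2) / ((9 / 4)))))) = -7 / 160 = -0.04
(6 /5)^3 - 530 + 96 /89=-5865026 /11125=-527.19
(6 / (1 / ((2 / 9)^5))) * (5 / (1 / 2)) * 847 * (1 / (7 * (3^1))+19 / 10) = 3167296 / 59049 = 53.64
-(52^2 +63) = -2767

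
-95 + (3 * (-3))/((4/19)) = -551/4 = -137.75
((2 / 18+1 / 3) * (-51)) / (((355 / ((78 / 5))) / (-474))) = 838032 / 1775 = 472.13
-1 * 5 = -5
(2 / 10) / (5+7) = 1 / 60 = 0.02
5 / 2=2.50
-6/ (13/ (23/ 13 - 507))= 39408/ 169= 233.18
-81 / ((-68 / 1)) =81 / 68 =1.19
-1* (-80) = 80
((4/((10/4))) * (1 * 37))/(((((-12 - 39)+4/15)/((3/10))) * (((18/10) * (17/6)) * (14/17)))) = -0.08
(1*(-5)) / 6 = -5 / 6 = -0.83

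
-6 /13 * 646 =-3876 /13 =-298.15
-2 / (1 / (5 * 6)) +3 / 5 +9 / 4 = -1143 / 20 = -57.15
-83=-83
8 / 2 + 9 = 13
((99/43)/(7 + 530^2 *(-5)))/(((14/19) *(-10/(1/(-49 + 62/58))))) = -54549/11752516525400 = -0.00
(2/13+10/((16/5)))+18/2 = 1277/104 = 12.28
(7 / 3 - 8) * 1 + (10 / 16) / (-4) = -559 / 96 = -5.82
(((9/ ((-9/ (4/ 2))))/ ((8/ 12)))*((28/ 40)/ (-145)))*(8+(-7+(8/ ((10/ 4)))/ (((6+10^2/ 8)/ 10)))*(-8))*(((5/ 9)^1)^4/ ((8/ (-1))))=-700/ 80919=-0.01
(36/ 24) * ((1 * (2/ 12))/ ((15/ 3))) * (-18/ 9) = -1/ 10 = -0.10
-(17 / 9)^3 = -4913 / 729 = -6.74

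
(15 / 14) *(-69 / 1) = -1035 / 14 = -73.93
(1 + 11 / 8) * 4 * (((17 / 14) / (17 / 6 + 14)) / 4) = 969 / 5656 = 0.17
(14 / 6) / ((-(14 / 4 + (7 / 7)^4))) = -14 / 27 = -0.52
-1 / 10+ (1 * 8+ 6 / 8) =173 / 20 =8.65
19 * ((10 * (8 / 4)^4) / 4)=760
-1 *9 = -9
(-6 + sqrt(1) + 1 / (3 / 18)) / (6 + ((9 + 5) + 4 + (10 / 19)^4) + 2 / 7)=912247 / 22224570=0.04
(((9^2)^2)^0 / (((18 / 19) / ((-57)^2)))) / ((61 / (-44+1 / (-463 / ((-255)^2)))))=-585738023 / 56486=-10369.61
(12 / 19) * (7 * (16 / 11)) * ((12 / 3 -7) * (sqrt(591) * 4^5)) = -4128768 * sqrt(591) / 209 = -480250.62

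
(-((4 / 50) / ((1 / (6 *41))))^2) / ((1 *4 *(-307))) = 60516 / 191875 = 0.32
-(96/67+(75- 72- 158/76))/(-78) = 461/15276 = 0.03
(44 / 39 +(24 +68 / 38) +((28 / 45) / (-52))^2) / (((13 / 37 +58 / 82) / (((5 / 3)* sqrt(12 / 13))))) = 265516081877* sqrt(39) / 40726349235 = 40.71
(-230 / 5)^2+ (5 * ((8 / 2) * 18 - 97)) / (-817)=1728897 / 817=2116.15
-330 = -330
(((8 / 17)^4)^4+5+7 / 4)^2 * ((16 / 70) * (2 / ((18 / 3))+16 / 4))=3205819520639810015865951092583713930382739 / 71037347842814017375323188919628537420830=45.13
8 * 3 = 24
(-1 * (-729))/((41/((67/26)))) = 48843/1066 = 45.82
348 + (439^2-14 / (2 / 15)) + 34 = 192998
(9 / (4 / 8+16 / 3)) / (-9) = -6 / 35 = -0.17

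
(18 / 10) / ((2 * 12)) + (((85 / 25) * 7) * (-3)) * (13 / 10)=-18549 / 200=-92.74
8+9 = 17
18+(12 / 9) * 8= 86 / 3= 28.67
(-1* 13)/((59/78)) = -17.19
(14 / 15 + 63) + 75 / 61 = 59624 / 915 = 65.16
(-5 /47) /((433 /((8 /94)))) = -20 /956497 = -0.00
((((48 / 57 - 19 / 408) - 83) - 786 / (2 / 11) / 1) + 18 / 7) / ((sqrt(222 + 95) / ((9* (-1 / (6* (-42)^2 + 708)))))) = 238904479* sqrt(317) / 21582384544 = 0.20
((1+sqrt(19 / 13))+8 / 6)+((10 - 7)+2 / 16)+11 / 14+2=sqrt(247) / 13+1385 / 168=9.45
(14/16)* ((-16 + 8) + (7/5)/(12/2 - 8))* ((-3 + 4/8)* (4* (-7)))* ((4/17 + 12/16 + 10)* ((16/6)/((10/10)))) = -1061487/68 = -15610.10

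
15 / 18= 5 / 6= 0.83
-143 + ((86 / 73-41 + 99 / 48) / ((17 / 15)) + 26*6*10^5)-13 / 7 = 2168250435201 / 138992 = 15599821.83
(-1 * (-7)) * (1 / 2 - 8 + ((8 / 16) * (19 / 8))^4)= -38.58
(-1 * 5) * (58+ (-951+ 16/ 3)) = 13315/ 3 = 4438.33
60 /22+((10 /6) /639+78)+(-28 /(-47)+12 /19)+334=7832761589 /18830691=415.96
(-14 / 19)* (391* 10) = -2881.05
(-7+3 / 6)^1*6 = -39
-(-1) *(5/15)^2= 1/9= 0.11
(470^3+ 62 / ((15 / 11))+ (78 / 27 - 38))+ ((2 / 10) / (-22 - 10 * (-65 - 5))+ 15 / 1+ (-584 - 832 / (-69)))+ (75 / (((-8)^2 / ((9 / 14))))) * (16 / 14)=9519763229531209 / 91692720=103822454.27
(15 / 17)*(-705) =-10575 / 17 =-622.06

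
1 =1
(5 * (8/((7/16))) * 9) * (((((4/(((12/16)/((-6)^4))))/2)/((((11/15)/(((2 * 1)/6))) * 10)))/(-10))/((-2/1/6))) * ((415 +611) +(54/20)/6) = 15324816384/385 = 39804717.88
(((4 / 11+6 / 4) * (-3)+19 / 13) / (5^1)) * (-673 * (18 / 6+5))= 3179252 / 715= 4446.51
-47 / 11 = -4.27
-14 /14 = -1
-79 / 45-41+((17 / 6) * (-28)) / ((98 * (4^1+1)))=-13519 / 315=-42.92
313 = 313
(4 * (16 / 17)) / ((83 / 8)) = 512 / 1411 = 0.36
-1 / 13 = -0.08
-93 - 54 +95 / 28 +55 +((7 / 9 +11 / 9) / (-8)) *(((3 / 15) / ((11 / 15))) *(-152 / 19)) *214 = 28.12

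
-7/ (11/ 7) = -49/ 11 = -4.45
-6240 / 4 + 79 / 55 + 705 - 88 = -51786 / 55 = -941.56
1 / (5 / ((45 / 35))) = 9 / 35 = 0.26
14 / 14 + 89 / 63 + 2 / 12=325 / 126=2.58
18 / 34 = 9 / 17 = 0.53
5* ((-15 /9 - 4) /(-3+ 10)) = -85 /21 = -4.05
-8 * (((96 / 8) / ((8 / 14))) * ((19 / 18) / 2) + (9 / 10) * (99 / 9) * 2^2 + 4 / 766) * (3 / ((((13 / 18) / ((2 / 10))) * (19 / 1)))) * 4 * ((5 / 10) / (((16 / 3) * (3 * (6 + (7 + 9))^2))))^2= -953037 / 3223396633600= -0.00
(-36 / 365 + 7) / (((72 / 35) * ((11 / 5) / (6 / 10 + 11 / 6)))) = 3.71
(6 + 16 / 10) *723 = 27474 / 5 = 5494.80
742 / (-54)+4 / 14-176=-35807 / 189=-189.46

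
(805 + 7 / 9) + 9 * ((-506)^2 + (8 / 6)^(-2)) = 331939417 / 144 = 2305134.84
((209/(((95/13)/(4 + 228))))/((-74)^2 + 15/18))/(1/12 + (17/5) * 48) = 2388672/321939217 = 0.01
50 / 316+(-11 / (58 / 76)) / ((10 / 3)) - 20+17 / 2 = -15.67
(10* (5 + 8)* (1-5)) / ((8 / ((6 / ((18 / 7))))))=-455 / 3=-151.67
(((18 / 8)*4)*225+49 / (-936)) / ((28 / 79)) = 149732729 / 26208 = 5713.25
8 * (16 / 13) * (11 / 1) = 1408 / 13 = 108.31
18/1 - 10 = 8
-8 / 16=-1 / 2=-0.50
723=723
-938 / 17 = -55.18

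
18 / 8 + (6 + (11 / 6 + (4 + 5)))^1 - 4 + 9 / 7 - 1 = 15.37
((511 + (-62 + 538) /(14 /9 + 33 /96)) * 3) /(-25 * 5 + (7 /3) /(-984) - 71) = -527064840 /45213379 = -11.66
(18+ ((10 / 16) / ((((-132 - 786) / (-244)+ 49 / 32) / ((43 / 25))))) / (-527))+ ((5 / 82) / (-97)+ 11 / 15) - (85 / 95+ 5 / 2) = 18933216624565 / 1234432909299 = 15.34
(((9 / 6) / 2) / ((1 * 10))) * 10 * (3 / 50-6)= -891 / 200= -4.46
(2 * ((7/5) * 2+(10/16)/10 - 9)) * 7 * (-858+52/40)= 29444779/400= 73611.95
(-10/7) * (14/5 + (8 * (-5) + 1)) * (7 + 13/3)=586.10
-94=-94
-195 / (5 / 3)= -117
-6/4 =-3/2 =-1.50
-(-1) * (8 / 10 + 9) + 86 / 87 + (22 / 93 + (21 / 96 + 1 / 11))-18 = -31638199 / 4746720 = -6.67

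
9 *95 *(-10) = -8550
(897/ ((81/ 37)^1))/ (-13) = -851/ 27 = -31.52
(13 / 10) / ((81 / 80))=104 / 81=1.28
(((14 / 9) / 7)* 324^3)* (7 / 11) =52907904 / 11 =4809809.45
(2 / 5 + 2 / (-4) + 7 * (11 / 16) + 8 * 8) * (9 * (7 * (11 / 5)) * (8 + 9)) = 64760157 / 400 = 161900.39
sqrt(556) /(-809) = -2* sqrt(139) /809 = -0.03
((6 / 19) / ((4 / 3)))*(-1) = -9 / 38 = -0.24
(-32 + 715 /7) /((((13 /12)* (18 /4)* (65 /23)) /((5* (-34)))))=-3071696 /3549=-865.51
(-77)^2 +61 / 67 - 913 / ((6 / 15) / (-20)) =3455854 / 67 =51579.91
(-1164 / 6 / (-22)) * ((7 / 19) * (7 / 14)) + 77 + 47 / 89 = 2944631 / 37202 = 79.15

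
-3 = -3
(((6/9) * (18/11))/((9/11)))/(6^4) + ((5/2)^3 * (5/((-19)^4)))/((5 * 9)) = 264017/253344024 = 0.00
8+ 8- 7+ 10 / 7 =73 / 7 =10.43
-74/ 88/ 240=-0.00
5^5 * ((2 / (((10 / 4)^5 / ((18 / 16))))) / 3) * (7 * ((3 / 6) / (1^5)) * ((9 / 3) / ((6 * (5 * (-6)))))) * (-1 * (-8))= -56 / 5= -11.20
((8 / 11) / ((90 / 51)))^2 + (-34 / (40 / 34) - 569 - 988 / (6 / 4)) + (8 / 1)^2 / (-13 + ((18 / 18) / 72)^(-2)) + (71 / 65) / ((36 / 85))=-9178588527197 / 7320584700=-1253.81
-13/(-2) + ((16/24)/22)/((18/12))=1291/198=6.52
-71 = -71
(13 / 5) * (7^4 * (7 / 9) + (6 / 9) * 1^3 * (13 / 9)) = 655811 / 135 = 4857.86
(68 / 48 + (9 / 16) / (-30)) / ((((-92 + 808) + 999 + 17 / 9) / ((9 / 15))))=6039 / 12361600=0.00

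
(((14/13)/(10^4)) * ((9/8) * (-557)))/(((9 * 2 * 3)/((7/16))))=-27293/49920000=-0.00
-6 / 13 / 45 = -2 / 195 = -0.01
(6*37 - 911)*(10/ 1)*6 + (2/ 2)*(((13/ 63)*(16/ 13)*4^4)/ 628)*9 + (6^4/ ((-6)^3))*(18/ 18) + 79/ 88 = -41344.17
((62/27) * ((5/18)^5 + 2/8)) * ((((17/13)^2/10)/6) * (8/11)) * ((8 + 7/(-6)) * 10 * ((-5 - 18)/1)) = -4017327865229/213396944904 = -18.83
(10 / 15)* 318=212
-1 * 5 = -5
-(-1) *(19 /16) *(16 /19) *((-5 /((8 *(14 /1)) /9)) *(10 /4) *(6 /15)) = -45 /112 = -0.40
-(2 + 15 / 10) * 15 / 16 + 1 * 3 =-9 / 32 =-0.28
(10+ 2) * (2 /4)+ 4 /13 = 82 /13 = 6.31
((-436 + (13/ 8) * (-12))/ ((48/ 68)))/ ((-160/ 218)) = 1688083/ 1920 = 879.21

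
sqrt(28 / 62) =sqrt(434) / 31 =0.67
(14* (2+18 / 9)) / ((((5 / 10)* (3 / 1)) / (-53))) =-5936 / 3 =-1978.67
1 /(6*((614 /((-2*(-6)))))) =0.00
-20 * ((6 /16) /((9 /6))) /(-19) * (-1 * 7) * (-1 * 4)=140 /19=7.37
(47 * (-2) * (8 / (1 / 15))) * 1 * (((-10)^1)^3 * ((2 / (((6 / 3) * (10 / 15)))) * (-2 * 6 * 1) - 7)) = -282000000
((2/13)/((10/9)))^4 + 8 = 142811561/17850625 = 8.00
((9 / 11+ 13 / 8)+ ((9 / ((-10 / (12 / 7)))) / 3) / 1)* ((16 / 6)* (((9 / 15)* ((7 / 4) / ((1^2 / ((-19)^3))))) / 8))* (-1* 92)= 937234337 / 2200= 426015.61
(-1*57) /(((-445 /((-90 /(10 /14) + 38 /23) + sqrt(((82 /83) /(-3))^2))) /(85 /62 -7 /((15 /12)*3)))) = 3110557393 /395019825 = 7.87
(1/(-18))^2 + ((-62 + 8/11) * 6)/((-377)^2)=253163/506547756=0.00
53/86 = 0.62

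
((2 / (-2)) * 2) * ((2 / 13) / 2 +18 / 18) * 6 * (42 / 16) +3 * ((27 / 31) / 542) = -7408629 / 218426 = -33.92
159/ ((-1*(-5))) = 159/ 5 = 31.80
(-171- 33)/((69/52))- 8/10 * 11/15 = -266212/1725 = -154.33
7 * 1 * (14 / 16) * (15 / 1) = 735 / 8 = 91.88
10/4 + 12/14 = 47/14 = 3.36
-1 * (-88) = 88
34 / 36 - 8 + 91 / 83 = -8903 / 1494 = -5.96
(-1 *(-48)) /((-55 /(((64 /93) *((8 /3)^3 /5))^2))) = -5.94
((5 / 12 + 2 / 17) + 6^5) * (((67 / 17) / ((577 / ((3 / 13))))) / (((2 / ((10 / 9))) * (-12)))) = -531448355 / 936484848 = -0.57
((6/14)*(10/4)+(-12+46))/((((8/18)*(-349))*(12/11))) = -0.21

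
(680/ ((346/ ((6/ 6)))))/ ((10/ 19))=646/ 173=3.73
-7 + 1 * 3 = -4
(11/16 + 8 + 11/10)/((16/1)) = 783/1280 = 0.61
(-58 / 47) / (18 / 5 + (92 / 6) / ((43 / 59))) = -645 / 12878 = -0.05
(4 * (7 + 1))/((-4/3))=-24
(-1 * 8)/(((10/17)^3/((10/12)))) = -4913/150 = -32.75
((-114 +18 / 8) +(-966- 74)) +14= -4551 / 4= -1137.75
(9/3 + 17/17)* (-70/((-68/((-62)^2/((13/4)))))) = 1076320/221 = 4870.23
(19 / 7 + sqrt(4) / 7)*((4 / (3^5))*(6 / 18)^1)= 4 / 243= 0.02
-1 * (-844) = 844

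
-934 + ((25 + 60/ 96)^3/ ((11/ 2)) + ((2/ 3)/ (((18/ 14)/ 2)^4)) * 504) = 25205252519/ 6158592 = 4092.70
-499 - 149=-648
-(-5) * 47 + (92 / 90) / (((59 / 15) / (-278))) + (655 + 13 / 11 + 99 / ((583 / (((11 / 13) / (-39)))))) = 14281540840 / 17439279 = 818.93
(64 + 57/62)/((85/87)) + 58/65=4613407/68510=67.34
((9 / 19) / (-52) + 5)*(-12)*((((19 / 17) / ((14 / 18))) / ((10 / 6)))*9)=-3594699 / 7735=-464.73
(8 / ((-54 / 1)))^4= 256 / 531441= 0.00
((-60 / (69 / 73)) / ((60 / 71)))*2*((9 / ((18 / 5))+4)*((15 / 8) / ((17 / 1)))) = -336895 / 3128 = -107.70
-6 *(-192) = 1152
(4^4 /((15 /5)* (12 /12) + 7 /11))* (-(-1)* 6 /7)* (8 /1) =482.74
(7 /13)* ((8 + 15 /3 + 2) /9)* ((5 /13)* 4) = 700 /507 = 1.38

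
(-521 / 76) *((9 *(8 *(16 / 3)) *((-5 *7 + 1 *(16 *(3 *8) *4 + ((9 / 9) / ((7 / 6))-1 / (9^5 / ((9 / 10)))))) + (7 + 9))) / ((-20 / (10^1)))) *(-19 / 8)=-363192352603 / 76545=-4744821.38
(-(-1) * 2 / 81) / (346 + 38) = 0.00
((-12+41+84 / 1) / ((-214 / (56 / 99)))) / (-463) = 3164 / 4904559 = 0.00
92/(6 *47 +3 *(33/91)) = 8372/25761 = 0.32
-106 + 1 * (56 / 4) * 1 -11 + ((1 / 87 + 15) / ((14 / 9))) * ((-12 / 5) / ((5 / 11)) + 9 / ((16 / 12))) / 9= -294129 / 2900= -101.42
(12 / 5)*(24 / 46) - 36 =-3996 / 115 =-34.75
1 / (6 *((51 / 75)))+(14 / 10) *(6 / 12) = 241 / 255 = 0.95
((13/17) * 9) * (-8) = -936/17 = -55.06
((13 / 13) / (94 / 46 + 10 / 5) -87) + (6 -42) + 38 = -7882 / 93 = -84.75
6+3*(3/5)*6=84/5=16.80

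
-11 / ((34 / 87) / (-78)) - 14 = 37085 / 17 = 2181.47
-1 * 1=-1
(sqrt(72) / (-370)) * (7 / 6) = -7 * sqrt(2) / 370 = -0.03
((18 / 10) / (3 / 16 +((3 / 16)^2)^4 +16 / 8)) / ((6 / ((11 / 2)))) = 3221225472 / 4270567055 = 0.75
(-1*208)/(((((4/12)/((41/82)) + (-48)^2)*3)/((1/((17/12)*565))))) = -1248/33204485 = -0.00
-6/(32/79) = -237/16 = -14.81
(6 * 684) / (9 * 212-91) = 4104 / 1817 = 2.26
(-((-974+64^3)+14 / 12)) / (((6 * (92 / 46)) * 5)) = -1567027 / 360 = -4352.85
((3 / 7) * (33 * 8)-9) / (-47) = -2.22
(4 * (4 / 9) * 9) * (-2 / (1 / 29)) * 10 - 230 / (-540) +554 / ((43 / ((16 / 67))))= -1443181801 / 155574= -9276.50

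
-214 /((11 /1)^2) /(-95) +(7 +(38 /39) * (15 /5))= 1485637 /149435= 9.94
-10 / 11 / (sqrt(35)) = -2 * sqrt(35) / 77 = -0.15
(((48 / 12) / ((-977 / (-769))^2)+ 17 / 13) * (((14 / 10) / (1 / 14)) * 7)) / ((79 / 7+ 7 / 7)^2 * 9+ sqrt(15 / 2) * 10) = 3503730583104948 / 9159747702629407 - 12896069840465 * sqrt(30) / 9159747702629407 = 0.37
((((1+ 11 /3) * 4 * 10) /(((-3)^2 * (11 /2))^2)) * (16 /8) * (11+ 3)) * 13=815360 /29403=27.73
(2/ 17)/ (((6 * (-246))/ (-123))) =1/ 102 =0.01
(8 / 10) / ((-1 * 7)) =-0.11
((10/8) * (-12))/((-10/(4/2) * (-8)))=-0.38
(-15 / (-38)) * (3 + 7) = 75 / 19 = 3.95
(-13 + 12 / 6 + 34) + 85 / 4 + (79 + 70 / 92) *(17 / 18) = 8251 / 69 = 119.58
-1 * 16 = -16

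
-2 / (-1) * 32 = 64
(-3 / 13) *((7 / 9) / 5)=-7 / 195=-0.04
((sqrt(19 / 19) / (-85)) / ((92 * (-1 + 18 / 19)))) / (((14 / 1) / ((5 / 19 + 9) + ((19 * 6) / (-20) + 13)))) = 3147 / 1094800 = 0.00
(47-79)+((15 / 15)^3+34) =3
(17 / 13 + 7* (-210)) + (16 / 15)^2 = -4292597 / 2925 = -1467.55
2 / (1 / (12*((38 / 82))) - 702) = -456 / 160015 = -0.00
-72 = -72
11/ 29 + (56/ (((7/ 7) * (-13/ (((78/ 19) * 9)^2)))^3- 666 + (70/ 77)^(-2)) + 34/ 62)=686501433104334293058/ 813910769183837980163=0.84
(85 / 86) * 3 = 2.97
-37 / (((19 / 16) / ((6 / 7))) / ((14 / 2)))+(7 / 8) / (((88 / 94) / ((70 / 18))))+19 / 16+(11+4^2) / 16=-10860899 / 60192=-180.44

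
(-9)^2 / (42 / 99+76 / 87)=2871 / 46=62.41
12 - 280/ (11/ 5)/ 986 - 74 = -336926/ 5423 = -62.13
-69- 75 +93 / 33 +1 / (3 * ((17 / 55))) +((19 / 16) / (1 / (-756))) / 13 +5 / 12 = -208.74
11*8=88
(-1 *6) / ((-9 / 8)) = 16 / 3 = 5.33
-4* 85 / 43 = -340 / 43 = -7.91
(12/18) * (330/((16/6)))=165/2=82.50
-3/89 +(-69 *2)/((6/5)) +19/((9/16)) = -65086/801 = -81.26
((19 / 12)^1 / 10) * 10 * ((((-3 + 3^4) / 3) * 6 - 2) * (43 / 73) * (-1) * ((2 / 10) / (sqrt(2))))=-62909 * sqrt(2) / 4380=-20.31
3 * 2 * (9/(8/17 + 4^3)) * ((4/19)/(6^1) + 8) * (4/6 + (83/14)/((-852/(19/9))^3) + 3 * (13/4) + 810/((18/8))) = 9102260722801625819/3651203193829632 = 2492.95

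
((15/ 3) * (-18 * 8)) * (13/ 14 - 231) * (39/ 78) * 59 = 4886717.14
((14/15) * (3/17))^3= 2744/614125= 0.00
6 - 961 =-955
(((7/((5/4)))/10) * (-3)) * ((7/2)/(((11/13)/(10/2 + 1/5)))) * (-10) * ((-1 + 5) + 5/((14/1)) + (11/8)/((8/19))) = 2423967/880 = 2754.51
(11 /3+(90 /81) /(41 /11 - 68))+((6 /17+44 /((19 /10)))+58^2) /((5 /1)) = 6999680173 /10276245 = 681.15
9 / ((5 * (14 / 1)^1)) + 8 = 569 / 70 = 8.13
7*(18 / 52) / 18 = 7 / 52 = 0.13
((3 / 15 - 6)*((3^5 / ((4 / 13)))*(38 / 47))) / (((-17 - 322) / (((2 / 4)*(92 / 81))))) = 164749 / 26555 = 6.20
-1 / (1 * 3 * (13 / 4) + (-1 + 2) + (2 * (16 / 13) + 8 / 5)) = -0.07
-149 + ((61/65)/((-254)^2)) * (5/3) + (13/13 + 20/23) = -8514562213/57870852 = -147.13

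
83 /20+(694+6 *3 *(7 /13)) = 184039 /260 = 707.84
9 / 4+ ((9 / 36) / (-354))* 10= 397 / 177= 2.24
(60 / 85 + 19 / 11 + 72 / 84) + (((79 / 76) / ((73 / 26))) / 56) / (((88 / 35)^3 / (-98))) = 2924036144719 / 899831984128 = 3.25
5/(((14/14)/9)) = 45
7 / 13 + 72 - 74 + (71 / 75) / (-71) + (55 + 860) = 890687 / 975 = 913.53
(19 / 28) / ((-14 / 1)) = -0.05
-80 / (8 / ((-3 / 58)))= 15 / 29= 0.52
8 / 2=4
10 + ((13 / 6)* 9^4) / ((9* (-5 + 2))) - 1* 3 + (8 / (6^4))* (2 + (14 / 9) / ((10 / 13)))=-1893487 / 3645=-519.48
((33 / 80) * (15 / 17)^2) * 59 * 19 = 1664685 / 4624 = 360.01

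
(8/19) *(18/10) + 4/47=3764/4465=0.84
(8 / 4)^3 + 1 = 9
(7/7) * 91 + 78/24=377/4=94.25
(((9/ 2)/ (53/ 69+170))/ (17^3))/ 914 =621/ 105822698812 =0.00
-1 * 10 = -10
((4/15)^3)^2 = 4096/11390625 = 0.00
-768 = -768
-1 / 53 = -0.02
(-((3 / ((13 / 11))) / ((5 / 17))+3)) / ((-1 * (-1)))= -756 / 65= -11.63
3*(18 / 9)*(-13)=-78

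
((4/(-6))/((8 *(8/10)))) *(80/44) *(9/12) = -25/176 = -0.14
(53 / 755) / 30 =53 / 22650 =0.00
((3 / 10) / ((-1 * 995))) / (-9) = 1 / 29850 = 0.00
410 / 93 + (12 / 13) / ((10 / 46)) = 52318 / 6045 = 8.65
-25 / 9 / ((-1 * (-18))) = -25 / 162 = -0.15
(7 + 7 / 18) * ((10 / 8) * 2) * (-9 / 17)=-665 / 68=-9.78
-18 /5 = -3.60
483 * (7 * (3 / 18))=1127 / 2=563.50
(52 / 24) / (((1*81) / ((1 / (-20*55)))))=-13 / 534600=-0.00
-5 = -5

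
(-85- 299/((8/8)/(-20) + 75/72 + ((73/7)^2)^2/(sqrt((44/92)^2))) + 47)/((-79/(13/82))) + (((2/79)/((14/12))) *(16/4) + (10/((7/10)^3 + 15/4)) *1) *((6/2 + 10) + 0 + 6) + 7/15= 5304091942639461896642/109108837499563089615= 48.61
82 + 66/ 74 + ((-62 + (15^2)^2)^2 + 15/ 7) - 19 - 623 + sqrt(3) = sqrt(3) + 662163650717/ 259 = 2556616413.77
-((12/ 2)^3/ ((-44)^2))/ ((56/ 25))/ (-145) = 135/ 393008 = 0.00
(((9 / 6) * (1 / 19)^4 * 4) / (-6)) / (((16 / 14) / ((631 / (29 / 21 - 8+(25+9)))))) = -92757 / 599476600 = -0.00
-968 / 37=-26.16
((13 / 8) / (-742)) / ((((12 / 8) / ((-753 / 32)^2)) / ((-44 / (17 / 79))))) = 2135166891 / 12916736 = 165.30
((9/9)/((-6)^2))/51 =0.00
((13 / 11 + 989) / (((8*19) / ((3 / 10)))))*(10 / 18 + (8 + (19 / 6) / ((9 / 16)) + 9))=852299 / 18810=45.31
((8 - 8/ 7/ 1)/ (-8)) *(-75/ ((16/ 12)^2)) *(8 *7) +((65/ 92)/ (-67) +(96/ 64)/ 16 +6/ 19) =1897653029/ 936928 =2025.40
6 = 6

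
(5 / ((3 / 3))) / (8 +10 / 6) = 15 / 29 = 0.52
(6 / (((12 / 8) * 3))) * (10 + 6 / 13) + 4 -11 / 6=16.12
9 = 9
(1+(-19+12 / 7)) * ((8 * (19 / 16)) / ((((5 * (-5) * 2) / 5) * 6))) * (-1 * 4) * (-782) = 282302 / 35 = 8065.77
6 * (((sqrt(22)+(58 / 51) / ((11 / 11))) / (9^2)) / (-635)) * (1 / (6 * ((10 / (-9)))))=29 / 1457325+sqrt(22) / 57150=0.00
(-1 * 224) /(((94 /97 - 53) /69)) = 214176 /721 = 297.05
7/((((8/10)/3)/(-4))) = -105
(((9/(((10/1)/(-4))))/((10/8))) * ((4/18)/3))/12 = -4/225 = -0.02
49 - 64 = -15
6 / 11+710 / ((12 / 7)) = 27371 / 66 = 414.71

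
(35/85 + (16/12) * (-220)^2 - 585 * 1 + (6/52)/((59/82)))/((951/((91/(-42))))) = -2501489335/17169354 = -145.70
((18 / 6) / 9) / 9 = 1 / 27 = 0.04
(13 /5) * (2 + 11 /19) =637 /95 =6.71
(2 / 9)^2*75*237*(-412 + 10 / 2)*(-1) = 3215300 / 9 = 357255.56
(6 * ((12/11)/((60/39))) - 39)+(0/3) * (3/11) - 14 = -2681/55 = -48.75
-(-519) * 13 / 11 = 6747 / 11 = 613.36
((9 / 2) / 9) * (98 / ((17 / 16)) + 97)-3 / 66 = 17685 / 187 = 94.57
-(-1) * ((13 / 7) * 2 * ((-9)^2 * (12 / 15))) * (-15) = -25272 / 7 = -3610.29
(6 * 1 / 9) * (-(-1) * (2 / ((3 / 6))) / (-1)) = -8 / 3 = -2.67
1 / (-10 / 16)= -1.60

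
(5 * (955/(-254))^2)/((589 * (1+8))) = 4560125/341999316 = 0.01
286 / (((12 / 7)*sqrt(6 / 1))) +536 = 1001*sqrt(6) / 36 +536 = 604.11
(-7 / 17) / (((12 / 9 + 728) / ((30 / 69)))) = -105 / 427754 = -0.00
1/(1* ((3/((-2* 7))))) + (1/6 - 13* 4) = -113/2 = -56.50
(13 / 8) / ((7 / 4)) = 13 / 14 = 0.93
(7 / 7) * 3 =3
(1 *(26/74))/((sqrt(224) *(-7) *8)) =-13 *sqrt(14)/116032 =-0.00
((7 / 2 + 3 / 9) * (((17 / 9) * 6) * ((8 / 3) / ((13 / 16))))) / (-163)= -50048 / 57213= -0.87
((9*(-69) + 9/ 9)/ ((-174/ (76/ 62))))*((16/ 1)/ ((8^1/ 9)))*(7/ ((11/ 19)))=303240/ 319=950.60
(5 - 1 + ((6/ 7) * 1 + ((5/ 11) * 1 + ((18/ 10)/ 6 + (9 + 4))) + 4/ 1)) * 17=295987/ 770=384.40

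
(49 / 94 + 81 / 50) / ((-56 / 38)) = -1.45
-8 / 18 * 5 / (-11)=0.20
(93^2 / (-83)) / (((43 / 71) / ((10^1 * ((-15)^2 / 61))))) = -1381677750 / 217709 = -6346.44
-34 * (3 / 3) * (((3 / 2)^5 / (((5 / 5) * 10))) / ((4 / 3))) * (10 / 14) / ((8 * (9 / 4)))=-1377 / 1792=-0.77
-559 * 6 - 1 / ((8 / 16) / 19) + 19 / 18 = -61037 / 18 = -3390.94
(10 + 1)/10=11/10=1.10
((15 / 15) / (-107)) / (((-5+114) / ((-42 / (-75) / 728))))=-1 / 15161900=-0.00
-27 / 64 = -0.42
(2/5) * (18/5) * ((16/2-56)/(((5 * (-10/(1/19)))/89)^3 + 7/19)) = 7715180736/135709918475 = 0.06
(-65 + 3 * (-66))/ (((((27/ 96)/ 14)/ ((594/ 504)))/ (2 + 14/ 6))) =-601744/ 9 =-66860.44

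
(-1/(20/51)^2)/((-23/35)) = 9.90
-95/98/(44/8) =-95/539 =-0.18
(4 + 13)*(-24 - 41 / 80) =-33337 / 80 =-416.71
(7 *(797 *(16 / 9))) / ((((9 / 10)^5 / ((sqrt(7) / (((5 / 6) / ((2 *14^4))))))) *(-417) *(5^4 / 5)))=-2194666127360 *sqrt(7) / 73870299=-78604.54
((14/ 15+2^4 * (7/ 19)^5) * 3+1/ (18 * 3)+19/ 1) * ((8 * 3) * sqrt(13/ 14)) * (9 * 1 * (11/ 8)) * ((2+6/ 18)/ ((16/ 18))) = 488549091657 * sqrt(182)/ 396175840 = 16636.27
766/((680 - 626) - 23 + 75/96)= 24512/1017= 24.10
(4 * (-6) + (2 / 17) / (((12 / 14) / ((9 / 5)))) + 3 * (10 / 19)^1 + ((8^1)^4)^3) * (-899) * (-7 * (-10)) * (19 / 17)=-1396818884281145794 / 289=-4833283336612961.22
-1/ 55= -0.02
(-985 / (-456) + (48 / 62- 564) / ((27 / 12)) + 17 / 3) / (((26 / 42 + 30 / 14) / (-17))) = 407922599 / 273296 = 1492.60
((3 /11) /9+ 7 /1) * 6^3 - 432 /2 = 14328 /11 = 1302.55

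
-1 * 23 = -23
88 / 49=1.80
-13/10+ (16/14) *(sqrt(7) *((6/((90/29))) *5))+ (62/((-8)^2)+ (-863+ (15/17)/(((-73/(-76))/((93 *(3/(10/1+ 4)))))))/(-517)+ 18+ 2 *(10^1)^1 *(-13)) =-211.47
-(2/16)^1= -1/8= -0.12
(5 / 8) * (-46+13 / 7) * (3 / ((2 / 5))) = -23175 / 112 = -206.92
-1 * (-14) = 14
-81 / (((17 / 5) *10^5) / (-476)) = 567 / 5000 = 0.11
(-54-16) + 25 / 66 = -4595 / 66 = -69.62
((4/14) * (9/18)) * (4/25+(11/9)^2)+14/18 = 14374/14175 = 1.01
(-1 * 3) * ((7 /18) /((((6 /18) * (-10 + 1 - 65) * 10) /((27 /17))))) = 189 /25160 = 0.01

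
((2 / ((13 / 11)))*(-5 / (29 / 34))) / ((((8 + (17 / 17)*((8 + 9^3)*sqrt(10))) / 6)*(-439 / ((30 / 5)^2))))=-359040 / 49941688771 + 33076560*sqrt(10) / 49941688771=0.00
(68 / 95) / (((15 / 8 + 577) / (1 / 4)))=136 / 439945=0.00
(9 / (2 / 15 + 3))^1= 135 / 47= 2.87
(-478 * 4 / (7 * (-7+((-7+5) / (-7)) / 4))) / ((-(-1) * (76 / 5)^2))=5975 / 35017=0.17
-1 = -1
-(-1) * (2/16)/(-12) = -1/96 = -0.01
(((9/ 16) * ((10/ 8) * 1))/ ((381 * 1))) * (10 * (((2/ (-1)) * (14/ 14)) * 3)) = -225/ 2032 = -0.11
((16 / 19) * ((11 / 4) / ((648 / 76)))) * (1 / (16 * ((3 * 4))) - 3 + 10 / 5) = -0.27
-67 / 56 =-1.20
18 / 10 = 9 / 5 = 1.80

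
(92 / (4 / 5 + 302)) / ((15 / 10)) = 460 / 2271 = 0.20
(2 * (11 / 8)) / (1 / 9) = 99 / 4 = 24.75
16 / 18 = 8 / 9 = 0.89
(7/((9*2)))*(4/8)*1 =7/36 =0.19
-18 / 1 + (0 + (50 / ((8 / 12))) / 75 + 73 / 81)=-1304 / 81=-16.10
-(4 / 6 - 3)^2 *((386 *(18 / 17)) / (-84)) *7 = 9457 / 51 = 185.43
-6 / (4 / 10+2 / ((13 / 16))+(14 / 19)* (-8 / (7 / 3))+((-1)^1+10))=-2470 / 3843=-0.64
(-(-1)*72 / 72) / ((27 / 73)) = 73 / 27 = 2.70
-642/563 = -1.14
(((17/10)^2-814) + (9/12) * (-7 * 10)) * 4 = -86361/25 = -3454.44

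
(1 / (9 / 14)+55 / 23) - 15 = -11.05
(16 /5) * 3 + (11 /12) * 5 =851 /60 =14.18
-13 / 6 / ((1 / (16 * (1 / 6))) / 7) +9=-283 / 9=-31.44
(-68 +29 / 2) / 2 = -107 / 4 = -26.75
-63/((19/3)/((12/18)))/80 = -63/760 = -0.08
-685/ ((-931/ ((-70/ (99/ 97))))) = -664450/ 13167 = -50.46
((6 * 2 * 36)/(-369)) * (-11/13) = 528/533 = 0.99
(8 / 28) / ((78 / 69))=23 / 91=0.25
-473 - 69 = -542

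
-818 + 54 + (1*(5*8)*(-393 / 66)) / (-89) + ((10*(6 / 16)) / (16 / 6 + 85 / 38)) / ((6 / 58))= -825194213 / 1094522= -753.93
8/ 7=1.14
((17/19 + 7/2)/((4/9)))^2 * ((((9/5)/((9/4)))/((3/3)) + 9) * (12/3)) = 110691441/28880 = 3832.81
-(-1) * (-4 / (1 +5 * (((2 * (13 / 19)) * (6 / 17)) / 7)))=-9044 / 3041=-2.97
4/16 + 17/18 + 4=187/36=5.19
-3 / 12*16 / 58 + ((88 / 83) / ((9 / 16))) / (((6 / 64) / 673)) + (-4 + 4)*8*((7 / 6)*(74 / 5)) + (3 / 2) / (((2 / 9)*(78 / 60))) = 22871963735 / 1689714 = 13536.00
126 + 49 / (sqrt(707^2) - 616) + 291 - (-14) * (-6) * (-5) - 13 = 10719 / 13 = 824.54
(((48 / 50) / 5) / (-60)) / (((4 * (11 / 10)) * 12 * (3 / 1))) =-1 / 49500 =-0.00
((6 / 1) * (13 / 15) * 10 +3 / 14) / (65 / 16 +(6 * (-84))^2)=5848 / 28450247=0.00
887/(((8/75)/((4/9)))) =22175/6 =3695.83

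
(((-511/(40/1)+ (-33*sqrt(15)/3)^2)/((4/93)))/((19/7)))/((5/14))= 328509573/7600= 43224.94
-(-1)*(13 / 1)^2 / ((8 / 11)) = 1859 / 8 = 232.38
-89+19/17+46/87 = -129196/1479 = -87.35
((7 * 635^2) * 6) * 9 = 152419050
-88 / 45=-1.96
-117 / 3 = -39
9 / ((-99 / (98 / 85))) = -98 / 935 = -0.10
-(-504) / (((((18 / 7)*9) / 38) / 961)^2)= 1254904151.25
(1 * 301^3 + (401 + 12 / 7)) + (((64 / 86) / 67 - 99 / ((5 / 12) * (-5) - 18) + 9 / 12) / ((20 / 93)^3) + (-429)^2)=4270161203235183177 / 155527904000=27455916.87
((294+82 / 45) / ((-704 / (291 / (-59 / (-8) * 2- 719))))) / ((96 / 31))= 78182 / 1394415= 0.06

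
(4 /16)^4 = 0.00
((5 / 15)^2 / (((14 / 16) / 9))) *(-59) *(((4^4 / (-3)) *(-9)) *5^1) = -1812480 / 7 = -258925.71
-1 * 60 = -60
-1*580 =-580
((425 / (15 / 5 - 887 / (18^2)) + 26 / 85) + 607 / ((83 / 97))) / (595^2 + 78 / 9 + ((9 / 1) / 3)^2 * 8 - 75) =49307919 / 7493059060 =0.01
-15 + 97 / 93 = -13.96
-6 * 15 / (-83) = 1.08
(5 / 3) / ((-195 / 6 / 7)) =-14 / 39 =-0.36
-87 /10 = -8.70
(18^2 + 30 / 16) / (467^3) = 2607 / 814780504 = 0.00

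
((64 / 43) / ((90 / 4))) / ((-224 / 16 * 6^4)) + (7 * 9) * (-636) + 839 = -43039901209 / 1097145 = -39229.00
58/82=29/41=0.71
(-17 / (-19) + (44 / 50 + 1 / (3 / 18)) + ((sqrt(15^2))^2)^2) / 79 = 24050568 / 37525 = 640.92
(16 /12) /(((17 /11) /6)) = 88 /17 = 5.18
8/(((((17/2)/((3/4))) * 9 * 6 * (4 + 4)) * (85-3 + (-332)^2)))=1/67507272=0.00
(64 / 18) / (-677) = -32 / 6093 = -0.01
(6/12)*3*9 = 27/2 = 13.50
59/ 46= 1.28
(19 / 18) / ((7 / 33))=209 / 42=4.98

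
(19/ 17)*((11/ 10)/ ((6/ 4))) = 209/ 255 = 0.82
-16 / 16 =-1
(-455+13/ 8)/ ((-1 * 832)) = 279/ 512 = 0.54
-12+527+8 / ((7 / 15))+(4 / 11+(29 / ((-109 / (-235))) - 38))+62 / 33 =14072750 / 25179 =558.91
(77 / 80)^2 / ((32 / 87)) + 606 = 124624623 / 204800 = 608.52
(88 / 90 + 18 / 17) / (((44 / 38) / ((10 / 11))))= 29602 / 18513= 1.60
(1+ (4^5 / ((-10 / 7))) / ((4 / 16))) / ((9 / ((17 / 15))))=-81209 / 225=-360.93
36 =36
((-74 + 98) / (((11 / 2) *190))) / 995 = 0.00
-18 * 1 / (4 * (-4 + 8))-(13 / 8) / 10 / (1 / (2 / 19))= -217 / 190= -1.14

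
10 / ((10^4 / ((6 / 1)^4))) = 162 / 125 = 1.30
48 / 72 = 2 / 3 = 0.67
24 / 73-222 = -16182 / 73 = -221.67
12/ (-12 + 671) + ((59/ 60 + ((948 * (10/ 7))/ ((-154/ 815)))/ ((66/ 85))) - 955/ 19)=-41333815933049/ 4454220540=-9279.70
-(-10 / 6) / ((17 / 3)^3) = 45 / 4913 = 0.01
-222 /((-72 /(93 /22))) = 1147 /88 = 13.03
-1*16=-16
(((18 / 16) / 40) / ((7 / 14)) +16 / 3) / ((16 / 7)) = 18109 / 7680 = 2.36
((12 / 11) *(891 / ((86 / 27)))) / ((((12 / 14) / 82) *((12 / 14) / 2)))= 2929122 / 43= 68119.12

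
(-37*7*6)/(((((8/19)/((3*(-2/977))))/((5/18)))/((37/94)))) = 2.48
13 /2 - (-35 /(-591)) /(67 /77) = 509371 /79194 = 6.43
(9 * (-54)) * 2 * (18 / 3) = -5832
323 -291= 32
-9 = -9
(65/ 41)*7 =455/ 41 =11.10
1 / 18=0.06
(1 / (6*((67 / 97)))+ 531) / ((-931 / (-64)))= 6833888 / 187131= 36.52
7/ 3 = 2.33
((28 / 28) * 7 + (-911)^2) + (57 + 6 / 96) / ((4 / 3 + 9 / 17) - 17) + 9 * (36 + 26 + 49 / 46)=235939403323 / 284096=830491.82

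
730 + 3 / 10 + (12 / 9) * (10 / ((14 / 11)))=155563 / 210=740.78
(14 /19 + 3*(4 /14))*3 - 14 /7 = 370 /133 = 2.78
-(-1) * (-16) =-16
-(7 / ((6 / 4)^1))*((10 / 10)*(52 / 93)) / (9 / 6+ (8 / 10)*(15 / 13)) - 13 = -35347 / 2511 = -14.08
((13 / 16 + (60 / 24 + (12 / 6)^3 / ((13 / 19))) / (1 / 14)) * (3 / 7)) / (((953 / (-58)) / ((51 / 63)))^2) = 0.21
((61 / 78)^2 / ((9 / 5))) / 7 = 18605 / 383292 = 0.05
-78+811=733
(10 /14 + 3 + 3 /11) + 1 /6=4.15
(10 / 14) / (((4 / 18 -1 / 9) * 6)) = 15 / 14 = 1.07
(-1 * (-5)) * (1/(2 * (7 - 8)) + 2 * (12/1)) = 235/2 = 117.50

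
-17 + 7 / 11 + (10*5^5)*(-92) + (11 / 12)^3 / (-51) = -2875016.38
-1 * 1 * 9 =-9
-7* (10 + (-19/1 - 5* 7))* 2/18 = 308/9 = 34.22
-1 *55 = -55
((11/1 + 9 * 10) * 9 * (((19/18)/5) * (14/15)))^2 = 180445489/5625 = 32079.20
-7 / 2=-3.50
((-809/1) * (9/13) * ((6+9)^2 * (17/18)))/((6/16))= -4125900/13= -317376.92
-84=-84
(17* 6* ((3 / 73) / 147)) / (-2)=-51 / 3577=-0.01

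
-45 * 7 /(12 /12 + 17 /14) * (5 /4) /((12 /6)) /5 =-2205 /124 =-17.78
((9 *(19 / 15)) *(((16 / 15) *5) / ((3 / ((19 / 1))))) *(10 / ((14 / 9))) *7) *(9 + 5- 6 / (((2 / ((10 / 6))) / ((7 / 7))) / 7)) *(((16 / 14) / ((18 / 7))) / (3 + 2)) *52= -8409856 / 5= -1681971.20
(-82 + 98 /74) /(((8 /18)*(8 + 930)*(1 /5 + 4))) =-44775 /971768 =-0.05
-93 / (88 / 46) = -2139 / 44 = -48.61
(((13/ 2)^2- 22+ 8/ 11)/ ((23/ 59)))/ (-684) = -54457/ 692208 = -0.08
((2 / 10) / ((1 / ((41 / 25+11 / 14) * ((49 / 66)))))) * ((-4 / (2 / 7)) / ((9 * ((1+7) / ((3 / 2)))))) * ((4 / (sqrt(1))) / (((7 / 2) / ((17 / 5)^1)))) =-33677 / 82500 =-0.41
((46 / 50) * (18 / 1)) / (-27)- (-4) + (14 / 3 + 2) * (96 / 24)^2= 8254 / 75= 110.05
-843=-843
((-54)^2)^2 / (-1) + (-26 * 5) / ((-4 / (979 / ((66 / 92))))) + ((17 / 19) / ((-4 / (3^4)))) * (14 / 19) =-18321582503 / 2166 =-8458717.68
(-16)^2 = 256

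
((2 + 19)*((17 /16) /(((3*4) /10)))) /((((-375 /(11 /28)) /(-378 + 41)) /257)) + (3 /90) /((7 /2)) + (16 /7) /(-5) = 37780367 /22400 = 1686.62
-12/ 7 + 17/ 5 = 59/ 35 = 1.69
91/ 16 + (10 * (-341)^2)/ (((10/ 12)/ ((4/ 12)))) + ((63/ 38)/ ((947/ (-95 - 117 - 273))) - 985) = 133621441355/ 287888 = 464143.84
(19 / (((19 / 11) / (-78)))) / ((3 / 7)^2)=-14014 / 3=-4671.33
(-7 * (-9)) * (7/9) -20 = 29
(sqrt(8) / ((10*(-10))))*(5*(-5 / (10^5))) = sqrt(2) / 200000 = 0.00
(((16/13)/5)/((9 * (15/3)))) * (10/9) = 32/5265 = 0.01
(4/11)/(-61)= -4/671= -0.01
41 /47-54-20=-3437 /47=-73.13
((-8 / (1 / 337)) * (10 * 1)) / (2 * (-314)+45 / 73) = 1968080 / 45799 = 42.97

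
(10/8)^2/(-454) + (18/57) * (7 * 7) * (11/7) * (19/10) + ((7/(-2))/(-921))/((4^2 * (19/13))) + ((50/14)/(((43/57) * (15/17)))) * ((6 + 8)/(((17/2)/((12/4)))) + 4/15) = 7091581296823/95652333840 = 74.14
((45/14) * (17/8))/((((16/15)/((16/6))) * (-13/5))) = -19125/2912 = -6.57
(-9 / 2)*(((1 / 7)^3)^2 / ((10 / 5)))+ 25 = 11764891 / 470596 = 25.00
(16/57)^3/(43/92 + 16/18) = 376832/23107971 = 0.02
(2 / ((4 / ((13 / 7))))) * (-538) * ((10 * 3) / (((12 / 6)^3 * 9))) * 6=-17485 / 14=-1248.93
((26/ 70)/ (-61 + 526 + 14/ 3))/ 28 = 39/ 1380820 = 0.00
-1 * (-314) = 314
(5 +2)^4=2401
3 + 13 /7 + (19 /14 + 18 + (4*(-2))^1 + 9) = 353 /14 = 25.21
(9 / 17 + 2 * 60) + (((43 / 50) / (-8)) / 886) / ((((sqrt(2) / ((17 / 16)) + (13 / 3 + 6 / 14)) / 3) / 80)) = 967113 * sqrt(2) / 737652590 + 1209093578943 / 10032075224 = 120.52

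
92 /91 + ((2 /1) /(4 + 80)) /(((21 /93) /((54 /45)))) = 3623 /3185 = 1.14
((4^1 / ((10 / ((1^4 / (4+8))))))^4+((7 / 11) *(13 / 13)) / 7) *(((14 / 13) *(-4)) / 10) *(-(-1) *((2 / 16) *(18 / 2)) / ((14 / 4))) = -810011 / 64350000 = -0.01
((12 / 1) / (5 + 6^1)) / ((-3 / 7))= -2.55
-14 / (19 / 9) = -126 / 19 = -6.63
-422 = -422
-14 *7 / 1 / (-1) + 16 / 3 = 310 / 3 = 103.33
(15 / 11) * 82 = 1230 / 11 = 111.82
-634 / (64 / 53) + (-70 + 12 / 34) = -323505 / 544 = -594.68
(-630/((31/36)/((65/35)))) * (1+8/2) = -210600/31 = -6793.55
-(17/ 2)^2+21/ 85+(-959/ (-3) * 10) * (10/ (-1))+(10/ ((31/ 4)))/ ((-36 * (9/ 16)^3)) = -2215582123471/ 69152940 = -32038.87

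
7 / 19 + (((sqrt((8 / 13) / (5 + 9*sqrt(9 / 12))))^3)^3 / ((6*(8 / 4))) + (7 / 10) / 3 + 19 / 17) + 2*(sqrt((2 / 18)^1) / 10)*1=65536*sqrt(13) / (1113879*(10 + 9*sqrt(3))^(9 / 2)) + 5769 / 3230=1.79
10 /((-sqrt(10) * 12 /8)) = -2 * sqrt(10) /3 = -2.11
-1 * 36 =-36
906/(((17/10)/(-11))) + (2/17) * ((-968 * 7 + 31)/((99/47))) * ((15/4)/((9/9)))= -480155/66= -7275.08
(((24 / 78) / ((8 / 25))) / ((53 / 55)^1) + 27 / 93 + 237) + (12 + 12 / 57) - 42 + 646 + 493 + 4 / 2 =1349.50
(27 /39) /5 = 9 /65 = 0.14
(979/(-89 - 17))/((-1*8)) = 979/848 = 1.15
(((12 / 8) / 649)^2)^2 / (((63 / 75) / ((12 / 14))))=2025 / 69544830701192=0.00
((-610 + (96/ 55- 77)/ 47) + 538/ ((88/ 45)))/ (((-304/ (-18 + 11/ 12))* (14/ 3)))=-142650521/ 35205632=-4.05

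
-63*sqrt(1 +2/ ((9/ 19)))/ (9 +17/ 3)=-63*sqrt(47)/ 44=-9.82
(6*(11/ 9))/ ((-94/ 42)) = -154/ 47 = -3.28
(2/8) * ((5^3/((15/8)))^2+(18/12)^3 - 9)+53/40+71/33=17632793/15840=1113.18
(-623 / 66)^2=388129 / 4356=89.10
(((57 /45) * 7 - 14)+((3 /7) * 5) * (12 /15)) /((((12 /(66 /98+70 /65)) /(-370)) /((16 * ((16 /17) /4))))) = 473937440 /682227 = 694.69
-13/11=-1.18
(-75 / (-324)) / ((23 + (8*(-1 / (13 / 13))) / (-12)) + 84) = 25 / 11628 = 0.00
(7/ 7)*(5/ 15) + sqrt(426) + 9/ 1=28/ 3 + sqrt(426)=29.97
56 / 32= 7 / 4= 1.75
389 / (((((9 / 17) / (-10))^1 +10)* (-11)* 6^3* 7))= -33065 / 14062356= -0.00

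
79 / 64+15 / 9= 557 / 192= 2.90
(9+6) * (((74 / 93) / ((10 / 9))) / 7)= 333 / 217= 1.53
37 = 37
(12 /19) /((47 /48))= 576 /893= 0.65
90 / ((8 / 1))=11.25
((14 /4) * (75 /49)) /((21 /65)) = 1625 /98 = 16.58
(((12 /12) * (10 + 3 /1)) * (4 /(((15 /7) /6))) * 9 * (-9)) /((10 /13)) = -383292 /25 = -15331.68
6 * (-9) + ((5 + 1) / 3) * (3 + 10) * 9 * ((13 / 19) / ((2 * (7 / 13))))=12591 / 133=94.67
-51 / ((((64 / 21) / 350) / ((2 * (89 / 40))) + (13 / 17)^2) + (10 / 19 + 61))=-18318882015 / 22310619428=-0.82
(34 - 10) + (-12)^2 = 168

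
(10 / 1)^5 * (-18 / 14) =-900000 / 7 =-128571.43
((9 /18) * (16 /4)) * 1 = 2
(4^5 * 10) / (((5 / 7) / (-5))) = -71680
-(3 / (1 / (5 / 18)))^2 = -25 / 36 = -0.69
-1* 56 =-56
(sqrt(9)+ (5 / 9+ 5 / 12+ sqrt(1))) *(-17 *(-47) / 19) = 143021 / 684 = 209.10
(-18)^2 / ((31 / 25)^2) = 202500 / 961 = 210.72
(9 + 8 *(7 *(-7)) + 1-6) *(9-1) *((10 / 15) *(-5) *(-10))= -310400 / 3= -103466.67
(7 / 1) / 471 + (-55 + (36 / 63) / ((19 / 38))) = -177518 / 3297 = -53.84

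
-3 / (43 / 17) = -51 / 43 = -1.19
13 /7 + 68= 489 /7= 69.86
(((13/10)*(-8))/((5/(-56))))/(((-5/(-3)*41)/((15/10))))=13104/5125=2.56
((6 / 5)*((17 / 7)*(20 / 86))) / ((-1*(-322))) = 102 / 48461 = 0.00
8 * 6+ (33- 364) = -283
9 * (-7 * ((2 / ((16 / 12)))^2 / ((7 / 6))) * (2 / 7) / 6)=-5.79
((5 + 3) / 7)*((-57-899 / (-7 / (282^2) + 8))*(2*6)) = -10344443616 / 4453295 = -2322.87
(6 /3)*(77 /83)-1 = 71 /83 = 0.86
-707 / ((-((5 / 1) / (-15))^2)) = 6363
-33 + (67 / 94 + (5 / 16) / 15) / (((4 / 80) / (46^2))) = 4372822 / 141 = 31012.92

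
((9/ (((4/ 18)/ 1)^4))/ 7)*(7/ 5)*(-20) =-59049/ 4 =-14762.25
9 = 9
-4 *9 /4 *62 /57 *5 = -930 /19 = -48.95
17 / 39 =0.44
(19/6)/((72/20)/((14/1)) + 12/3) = 665/894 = 0.74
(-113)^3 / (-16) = 1442897 / 16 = 90181.06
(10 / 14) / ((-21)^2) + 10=30875 / 3087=10.00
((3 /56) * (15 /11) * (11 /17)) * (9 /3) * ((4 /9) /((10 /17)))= 3 /28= 0.11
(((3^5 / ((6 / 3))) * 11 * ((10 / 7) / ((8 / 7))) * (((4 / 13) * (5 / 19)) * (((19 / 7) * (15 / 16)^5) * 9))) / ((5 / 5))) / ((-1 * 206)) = -11.62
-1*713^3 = -362467097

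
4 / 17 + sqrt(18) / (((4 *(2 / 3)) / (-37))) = 4 / 17-333 *sqrt(2) / 8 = -58.63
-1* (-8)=8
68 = 68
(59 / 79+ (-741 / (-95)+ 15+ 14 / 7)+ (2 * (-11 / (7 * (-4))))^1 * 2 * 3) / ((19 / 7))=83672 / 7505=11.15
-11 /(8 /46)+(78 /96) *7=-921 /16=-57.56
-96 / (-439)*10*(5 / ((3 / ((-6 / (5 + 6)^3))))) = -9600 / 584309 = -0.02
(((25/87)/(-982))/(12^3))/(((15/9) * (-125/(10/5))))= 1/615124800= 0.00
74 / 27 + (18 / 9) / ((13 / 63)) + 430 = 155294 / 351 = 442.43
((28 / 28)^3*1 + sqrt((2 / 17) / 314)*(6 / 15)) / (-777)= -1 / 777 - 2*sqrt(2669) / 10369065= -0.00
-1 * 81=-81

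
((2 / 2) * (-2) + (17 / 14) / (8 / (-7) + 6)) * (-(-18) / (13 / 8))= -252 / 13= -19.38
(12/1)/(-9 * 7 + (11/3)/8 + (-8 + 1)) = -0.17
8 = 8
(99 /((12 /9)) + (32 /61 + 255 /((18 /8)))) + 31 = 219.11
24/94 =12/47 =0.26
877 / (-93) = -877 / 93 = -9.43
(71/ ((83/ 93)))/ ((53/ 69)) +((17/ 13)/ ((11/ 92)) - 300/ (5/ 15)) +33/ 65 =-2469000478/ 3145285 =-784.98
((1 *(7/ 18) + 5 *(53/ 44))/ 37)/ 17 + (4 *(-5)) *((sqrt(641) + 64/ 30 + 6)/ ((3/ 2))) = -40 *sqrt(641)/ 3 - 9003079/ 83028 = -446.01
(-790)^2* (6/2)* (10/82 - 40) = -3061210500/41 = -74663670.73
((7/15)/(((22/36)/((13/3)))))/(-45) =-182/2475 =-0.07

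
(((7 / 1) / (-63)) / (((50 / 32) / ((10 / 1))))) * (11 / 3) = -352 / 135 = -2.61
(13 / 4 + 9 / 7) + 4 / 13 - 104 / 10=-10113 / 1820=-5.56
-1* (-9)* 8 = 72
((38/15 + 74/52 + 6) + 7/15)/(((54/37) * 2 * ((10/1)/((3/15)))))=10027/140400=0.07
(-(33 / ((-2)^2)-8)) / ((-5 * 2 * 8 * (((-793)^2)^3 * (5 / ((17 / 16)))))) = 17 / 6366182570215527654400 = 0.00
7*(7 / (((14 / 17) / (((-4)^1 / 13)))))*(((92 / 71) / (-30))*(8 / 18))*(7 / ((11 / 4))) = 1226176 / 1370655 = 0.89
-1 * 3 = -3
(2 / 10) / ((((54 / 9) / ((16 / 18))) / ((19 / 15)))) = 76 / 2025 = 0.04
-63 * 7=-441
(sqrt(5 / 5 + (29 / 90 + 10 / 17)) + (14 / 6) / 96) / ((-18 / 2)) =-0.16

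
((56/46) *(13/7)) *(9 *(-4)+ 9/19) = -35100/437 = -80.32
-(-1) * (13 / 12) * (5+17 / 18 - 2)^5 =1034.41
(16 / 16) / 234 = 1 / 234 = 0.00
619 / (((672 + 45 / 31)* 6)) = 0.15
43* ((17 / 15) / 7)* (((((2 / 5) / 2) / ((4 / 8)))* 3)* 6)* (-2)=-17544 / 175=-100.25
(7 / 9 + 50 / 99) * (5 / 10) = 127 / 198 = 0.64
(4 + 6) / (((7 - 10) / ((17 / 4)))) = -85 / 6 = -14.17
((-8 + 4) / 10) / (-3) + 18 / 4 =139 / 30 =4.63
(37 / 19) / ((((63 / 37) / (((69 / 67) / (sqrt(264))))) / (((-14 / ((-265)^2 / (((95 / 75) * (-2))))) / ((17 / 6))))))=62974 * sqrt(66) / 39593206125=0.00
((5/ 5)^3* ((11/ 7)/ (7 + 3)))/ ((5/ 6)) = 33/ 175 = 0.19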